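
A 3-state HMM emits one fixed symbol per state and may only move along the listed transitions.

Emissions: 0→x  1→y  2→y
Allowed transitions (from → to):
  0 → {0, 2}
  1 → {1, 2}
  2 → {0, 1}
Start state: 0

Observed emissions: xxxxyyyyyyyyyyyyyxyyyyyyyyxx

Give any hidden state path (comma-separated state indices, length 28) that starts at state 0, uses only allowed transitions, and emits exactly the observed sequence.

  t0 'x' -> {0}, take 0 (start)
  t1 'x' -> {0}, take 0 (0->0 ok)
  t2 'x' -> {0}, take 0 (0->0 ok)
  t3 'x' -> {0}, take 0 (0->0 ok)
  t4 'y' -> {1,2}, take 2 (0->2 ok)
  t5 'y' -> {1,2}, take 1 (2->1 ok)
  t6 'y' -> {1,2}, take 2 (1->2 ok)
  t7 'y' -> {1,2}, take 1 (2->1 ok)
  t8 'y' -> {1,2}, take 1 (1->1 ok)
  t9 'y' -> {1,2}, take 2 (1->2 ok)
  t10 'y' -> {1,2}, take 1 (2->1 ok)
  t11 'y' -> {1,2}, take 1 (1->1 ok)
  t12 'y' -> {1,2}, take 2 (1->2 ok)
  t13 'y' -> {1,2}, take 1 (2->1 ok)
  t14 'y' -> {1,2}, take 1 (1->1 ok)
  t15 'y' -> {1,2}, take 1 (1->1 ok)
  t16 'y' -> {1,2}, take 2 (1->2 ok)
  t17 'x' -> {0}, take 0 (2->0 ok)
  t18 'y' -> {1,2}, take 2 (0->2 ok)
  t19 'y' -> {1,2}, take 1 (2->1 ok)
  t20 'y' -> {1,2}, take 2 (1->2 ok)
  t21 'y' -> {1,2}, take 1 (2->1 ok)
  t22 'y' -> {1,2}, take 2 (1->2 ok)
  t23 'y' -> {1,2}, take 1 (2->1 ok)
  t24 'y' -> {1,2}, take 1 (1->1 ok)
  t25 'y' -> {1,2}, take 2 (1->2 ok)
  t26 'x' -> {0}, take 0 (2->0 ok)
  t27 'x' -> {0}, take 0 (0->0 ok)

0,0,0,0,2,1,2,1,1,2,1,1,2,1,1,1,2,0,2,1,2,1,2,1,1,2,0,0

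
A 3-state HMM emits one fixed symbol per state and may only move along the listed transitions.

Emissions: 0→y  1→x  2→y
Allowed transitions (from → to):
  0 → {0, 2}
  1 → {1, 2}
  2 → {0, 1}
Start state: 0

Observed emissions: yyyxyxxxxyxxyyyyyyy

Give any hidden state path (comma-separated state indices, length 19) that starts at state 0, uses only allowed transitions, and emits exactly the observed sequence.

  t0 'y' -> {0,2}, take 0 (start)
  t1 'y' -> {0,2}, take 0 (0->0 ok)
  t2 'y' -> {0,2}, take 2 (0->2 ok)
  t3 'x' -> {1}, take 1 (2->1 ok)
  t4 'y' -> {0,2}, take 2 (1->2 ok)
  t5 'x' -> {1}, take 1 (2->1 ok)
  t6 'x' -> {1}, take 1 (1->1 ok)
  t7 'x' -> {1}, take 1 (1->1 ok)
  t8 'x' -> {1}, take 1 (1->1 ok)
  t9 'y' -> {0,2}, take 2 (1->2 ok)
  t10 'x' -> {1}, take 1 (2->1 ok)
  t11 'x' -> {1}, take 1 (1->1 ok)
  t12 'y' -> {0,2}, take 2 (1->2 ok)
  t13 'y' -> {0,2}, take 0 (2->0 ok)
  t14 'y' -> {0,2}, take 0 (0->0 ok)
  t15 'y' -> {0,2}, take 2 (0->2 ok)
  t16 'y' -> {0,2}, take 0 (2->0 ok)
  t17 'y' -> {0,2}, take 0 (0->0 ok)
  t18 'y' -> {0,2}, take 0 (0->0 ok)

0,0,2,1,2,1,1,1,1,2,1,1,2,0,0,2,0,0,0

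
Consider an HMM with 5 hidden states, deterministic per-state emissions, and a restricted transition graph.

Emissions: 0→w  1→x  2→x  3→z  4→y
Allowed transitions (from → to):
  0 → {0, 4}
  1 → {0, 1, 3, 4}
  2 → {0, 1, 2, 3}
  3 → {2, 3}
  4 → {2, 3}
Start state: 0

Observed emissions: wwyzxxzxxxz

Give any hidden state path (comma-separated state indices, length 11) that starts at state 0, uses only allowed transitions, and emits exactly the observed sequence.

  pos 0: w in {0}, choose 0; start
  pos 1: w in {0}, choose 0; 0->0 ok
  pos 2: y in {4}, choose 4; 0->4 ok
  pos 3: z in {3}, choose 3; 4->3 ok
  pos 4: x in {1,2}, choose 2; 3->2 ok
  pos 5: x in {1,2}, choose 1; 2->1 ok
  pos 6: z in {3}, choose 3; 1->3 ok
  pos 7: x in {1,2}, choose 2; 3->2 ok
  pos 8: x in {1,2}, choose 2; 2->2 ok
  pos 9: x in {1,2}, choose 2; 2->2 ok
  pos 10: z in {3}, choose 3; 2->3 ok

0,0,4,3,2,1,3,2,2,2,3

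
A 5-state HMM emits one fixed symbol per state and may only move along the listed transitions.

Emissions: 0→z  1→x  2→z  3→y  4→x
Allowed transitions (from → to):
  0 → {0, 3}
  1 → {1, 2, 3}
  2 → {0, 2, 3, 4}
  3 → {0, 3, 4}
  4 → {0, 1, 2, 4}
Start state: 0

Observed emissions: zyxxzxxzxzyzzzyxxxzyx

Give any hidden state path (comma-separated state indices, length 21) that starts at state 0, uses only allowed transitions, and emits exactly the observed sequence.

0,3,4,1,2,4,4,2,4,2,3,0,0,0,3,4,4,4,2,3,4

  0: obs=z cand={0,2} pick 0 [start]
  1: obs=y cand={3} pick 3 [0->3 ok]
  2: obs=x cand={1,4} pick 4 [3->4 ok]
  3: obs=x cand={1,4} pick 1 [4->1 ok]
  4: obs=z cand={0,2} pick 2 [1->2 ok]
  5: obs=x cand={1,4} pick 4 [2->4 ok]
  6: obs=x cand={1,4} pick 4 [4->4 ok]
  7: obs=z cand={0,2} pick 2 [4->2 ok]
  8: obs=x cand={1,4} pick 4 [2->4 ok]
  9: obs=z cand={0,2} pick 2 [4->2 ok]
  10: obs=y cand={3} pick 3 [2->3 ok]
  11: obs=z cand={0,2} pick 0 [3->0 ok]
  12: obs=z cand={0,2} pick 0 [0->0 ok]
  13: obs=z cand={0,2} pick 0 [0->0 ok]
  14: obs=y cand={3} pick 3 [0->3 ok]
  15: obs=x cand={1,4} pick 4 [3->4 ok]
  16: obs=x cand={1,4} pick 4 [4->4 ok]
  17: obs=x cand={1,4} pick 4 [4->4 ok]
  18: obs=z cand={0,2} pick 2 [4->2 ok]
  19: obs=y cand={3} pick 3 [2->3 ok]
  20: obs=x cand={1,4} pick 4 [3->4 ok]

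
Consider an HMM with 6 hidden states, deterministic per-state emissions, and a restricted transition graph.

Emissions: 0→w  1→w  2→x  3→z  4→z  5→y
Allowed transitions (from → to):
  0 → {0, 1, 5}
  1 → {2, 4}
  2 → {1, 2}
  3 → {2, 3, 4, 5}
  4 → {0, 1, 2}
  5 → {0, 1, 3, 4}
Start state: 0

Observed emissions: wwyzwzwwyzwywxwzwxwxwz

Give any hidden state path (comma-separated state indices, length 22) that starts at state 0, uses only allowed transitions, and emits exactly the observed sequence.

0,0,5,4,1,4,0,0,5,4,0,5,1,2,1,4,1,2,1,2,1,4

  0: obs=w cand={0,1} pick 0 [start]
  1: obs=w cand={0,1} pick 0 [0->0 ok]
  2: obs=y cand={5} pick 5 [0->5 ok]
  3: obs=z cand={3,4} pick 4 [5->4 ok]
  4: obs=w cand={0,1} pick 1 [4->1 ok]
  5: obs=z cand={3,4} pick 4 [1->4 ok]
  6: obs=w cand={0,1} pick 0 [4->0 ok]
  7: obs=w cand={0,1} pick 0 [0->0 ok]
  8: obs=y cand={5} pick 5 [0->5 ok]
  9: obs=z cand={3,4} pick 4 [5->4 ok]
  10: obs=w cand={0,1} pick 0 [4->0 ok]
  11: obs=y cand={5} pick 5 [0->5 ok]
  12: obs=w cand={0,1} pick 1 [5->1 ok]
  13: obs=x cand={2} pick 2 [1->2 ok]
  14: obs=w cand={0,1} pick 1 [2->1 ok]
  15: obs=z cand={3,4} pick 4 [1->4 ok]
  16: obs=w cand={0,1} pick 1 [4->1 ok]
  17: obs=x cand={2} pick 2 [1->2 ok]
  18: obs=w cand={0,1} pick 1 [2->1 ok]
  19: obs=x cand={2} pick 2 [1->2 ok]
  20: obs=w cand={0,1} pick 1 [2->1 ok]
  21: obs=z cand={3,4} pick 4 [1->4 ok]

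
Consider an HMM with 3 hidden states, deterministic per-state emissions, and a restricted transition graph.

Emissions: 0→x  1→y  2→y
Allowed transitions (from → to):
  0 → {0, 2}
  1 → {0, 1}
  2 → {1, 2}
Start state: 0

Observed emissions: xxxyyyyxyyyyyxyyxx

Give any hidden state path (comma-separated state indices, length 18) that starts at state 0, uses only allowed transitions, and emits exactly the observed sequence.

  [0] x  {0}  => 0  start
  [1] x  {0}  => 0  0->0 ok
  [2] x  {0}  => 0  0->0 ok
  [3] y  {1,2}  => 2  0->2 ok
  [4] y  {1,2}  => 2  2->2 ok
  [5] y  {1,2}  => 2  2->2 ok
  [6] y  {1,2}  => 1  2->1 ok
  [7] x  {0}  => 0  1->0 ok
  [8] y  {1,2}  => 2  0->2 ok
  [9] y  {1,2}  => 2  2->2 ok
  [10] y  {1,2}  => 2  2->2 ok
  [11] y  {1,2}  => 2  2->2 ok
  [12] y  {1,2}  => 1  2->1 ok
  [13] x  {0}  => 0  1->0 ok
  [14] y  {1,2}  => 2  0->2 ok
  [15] y  {1,2}  => 1  2->1 ok
  [16] x  {0}  => 0  1->0 ok
  [17] x  {0}  => 0  0->0 ok

0,0,0,2,2,2,1,0,2,2,2,2,1,0,2,1,0,0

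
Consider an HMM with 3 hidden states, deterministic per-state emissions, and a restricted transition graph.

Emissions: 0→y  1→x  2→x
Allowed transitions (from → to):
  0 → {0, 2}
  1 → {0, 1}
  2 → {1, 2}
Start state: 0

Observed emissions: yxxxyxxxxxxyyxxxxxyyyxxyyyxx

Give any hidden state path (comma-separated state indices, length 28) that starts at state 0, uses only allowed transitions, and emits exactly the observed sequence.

0,2,2,1,0,2,2,2,2,1,1,0,0,2,2,1,1,1,0,0,0,2,1,0,0,0,2,2

  pos 0: y in {0}, choose 0; start
  pos 1: x in {1,2}, choose 2; 0->2 ok
  pos 2: x in {1,2}, choose 2; 2->2 ok
  pos 3: x in {1,2}, choose 1; 2->1 ok
  pos 4: y in {0}, choose 0; 1->0 ok
  pos 5: x in {1,2}, choose 2; 0->2 ok
  pos 6: x in {1,2}, choose 2; 2->2 ok
  pos 7: x in {1,2}, choose 2; 2->2 ok
  pos 8: x in {1,2}, choose 2; 2->2 ok
  pos 9: x in {1,2}, choose 1; 2->1 ok
  pos 10: x in {1,2}, choose 1; 1->1 ok
  pos 11: y in {0}, choose 0; 1->0 ok
  pos 12: y in {0}, choose 0; 0->0 ok
  pos 13: x in {1,2}, choose 2; 0->2 ok
  pos 14: x in {1,2}, choose 2; 2->2 ok
  pos 15: x in {1,2}, choose 1; 2->1 ok
  pos 16: x in {1,2}, choose 1; 1->1 ok
  pos 17: x in {1,2}, choose 1; 1->1 ok
  pos 18: y in {0}, choose 0; 1->0 ok
  pos 19: y in {0}, choose 0; 0->0 ok
  pos 20: y in {0}, choose 0; 0->0 ok
  pos 21: x in {1,2}, choose 2; 0->2 ok
  pos 22: x in {1,2}, choose 1; 2->1 ok
  pos 23: y in {0}, choose 0; 1->0 ok
  pos 24: y in {0}, choose 0; 0->0 ok
  pos 25: y in {0}, choose 0; 0->0 ok
  pos 26: x in {1,2}, choose 2; 0->2 ok
  pos 27: x in {1,2}, choose 2; 2->2 ok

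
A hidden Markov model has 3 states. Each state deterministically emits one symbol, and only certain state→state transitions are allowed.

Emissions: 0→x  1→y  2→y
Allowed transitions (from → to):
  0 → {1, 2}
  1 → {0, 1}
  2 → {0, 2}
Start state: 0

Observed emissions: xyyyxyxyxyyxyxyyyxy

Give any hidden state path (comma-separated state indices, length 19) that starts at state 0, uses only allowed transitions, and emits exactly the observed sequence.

  [0] x  {0}  => 0  start
  [1] y  {1,2}  => 1  0->1 ok
  [2] y  {1,2}  => 1  1->1 ok
  [3] y  {1,2}  => 1  1->1 ok
  [4] x  {0}  => 0  1->0 ok
  [5] y  {1,2}  => 2  0->2 ok
  [6] x  {0}  => 0  2->0 ok
  [7] y  {1,2}  => 1  0->1 ok
  [8] x  {0}  => 0  1->0 ok
  [9] y  {1,2}  => 1  0->1 ok
  [10] y  {1,2}  => 1  1->1 ok
  [11] x  {0}  => 0  1->0 ok
  [12] y  {1,2}  => 2  0->2 ok
  [13] x  {0}  => 0  2->0 ok
  [14] y  {1,2}  => 2  0->2 ok
  [15] y  {1,2}  => 2  2->2 ok
  [16] y  {1,2}  => 2  2->2 ok
  [17] x  {0}  => 0  2->0 ok
  [18] y  {1,2}  => 1  0->1 ok

0,1,1,1,0,2,0,1,0,1,1,0,2,0,2,2,2,0,1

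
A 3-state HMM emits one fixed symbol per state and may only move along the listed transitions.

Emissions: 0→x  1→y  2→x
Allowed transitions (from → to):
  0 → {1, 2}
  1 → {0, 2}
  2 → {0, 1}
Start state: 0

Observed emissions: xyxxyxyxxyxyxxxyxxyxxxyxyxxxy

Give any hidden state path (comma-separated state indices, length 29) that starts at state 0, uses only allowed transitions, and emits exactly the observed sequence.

0,1,0,2,1,0,1,2,0,1,0,1,2,0,2,1,2,0,1,0,2,0,1,0,1,2,0,2,1

  pos 0: x in {0,2}, choose 0; start
  pos 1: y in {1}, choose 1; 0->1 ok
  pos 2: x in {0,2}, choose 0; 1->0 ok
  pos 3: x in {0,2}, choose 2; 0->2 ok
  pos 4: y in {1}, choose 1; 2->1 ok
  pos 5: x in {0,2}, choose 0; 1->0 ok
  pos 6: y in {1}, choose 1; 0->1 ok
  pos 7: x in {0,2}, choose 2; 1->2 ok
  pos 8: x in {0,2}, choose 0; 2->0 ok
  pos 9: y in {1}, choose 1; 0->1 ok
  pos 10: x in {0,2}, choose 0; 1->0 ok
  pos 11: y in {1}, choose 1; 0->1 ok
  pos 12: x in {0,2}, choose 2; 1->2 ok
  pos 13: x in {0,2}, choose 0; 2->0 ok
  pos 14: x in {0,2}, choose 2; 0->2 ok
  pos 15: y in {1}, choose 1; 2->1 ok
  pos 16: x in {0,2}, choose 2; 1->2 ok
  pos 17: x in {0,2}, choose 0; 2->0 ok
  pos 18: y in {1}, choose 1; 0->1 ok
  pos 19: x in {0,2}, choose 0; 1->0 ok
  pos 20: x in {0,2}, choose 2; 0->2 ok
  pos 21: x in {0,2}, choose 0; 2->0 ok
  pos 22: y in {1}, choose 1; 0->1 ok
  pos 23: x in {0,2}, choose 0; 1->0 ok
  pos 24: y in {1}, choose 1; 0->1 ok
  pos 25: x in {0,2}, choose 2; 1->2 ok
  pos 26: x in {0,2}, choose 0; 2->0 ok
  pos 27: x in {0,2}, choose 2; 0->2 ok
  pos 28: y in {1}, choose 1; 2->1 ok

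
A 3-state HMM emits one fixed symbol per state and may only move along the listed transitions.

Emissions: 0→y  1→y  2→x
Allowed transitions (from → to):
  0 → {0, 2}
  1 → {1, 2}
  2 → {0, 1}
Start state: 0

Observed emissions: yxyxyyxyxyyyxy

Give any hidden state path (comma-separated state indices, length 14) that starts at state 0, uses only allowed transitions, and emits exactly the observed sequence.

  [0] y  {0,1}  => 0  start
  [1] x  {2}  => 2  0->2 ok
  [2] y  {0,1}  => 1  2->1 ok
  [3] x  {2}  => 2  1->2 ok
  [4] y  {0,1}  => 1  2->1 ok
  [5] y  {0,1}  => 1  1->1 ok
  [6] x  {2}  => 2  1->2 ok
  [7] y  {0,1}  => 0  2->0 ok
  [8] x  {2}  => 2  0->2 ok
  [9] y  {0,1}  => 0  2->0 ok
  [10] y  {0,1}  => 0  0->0 ok
  [11] y  {0,1}  => 0  0->0 ok
  [12] x  {2}  => 2  0->2 ok
  [13] y  {0,1}  => 1  2->1 ok

0,2,1,2,1,1,2,0,2,0,0,0,2,1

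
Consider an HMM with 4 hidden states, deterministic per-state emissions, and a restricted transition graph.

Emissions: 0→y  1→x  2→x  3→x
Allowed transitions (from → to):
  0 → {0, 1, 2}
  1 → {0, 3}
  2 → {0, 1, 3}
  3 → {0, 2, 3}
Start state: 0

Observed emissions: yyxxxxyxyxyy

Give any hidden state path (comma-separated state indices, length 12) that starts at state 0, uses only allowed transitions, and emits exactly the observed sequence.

0,0,2,1,3,3,0,1,0,1,0,0

  pos 0: y in {0}, choose 0; start
  pos 1: y in {0}, choose 0; 0->0 ok
  pos 2: x in {1,2,3}, choose 2; 0->2 ok
  pos 3: x in {1,2,3}, choose 1; 2->1 ok
  pos 4: x in {1,2,3}, choose 3; 1->3 ok
  pos 5: x in {1,2,3}, choose 3; 3->3 ok
  pos 6: y in {0}, choose 0; 3->0 ok
  pos 7: x in {1,2,3}, choose 1; 0->1 ok
  pos 8: y in {0}, choose 0; 1->0 ok
  pos 9: x in {1,2,3}, choose 1; 0->1 ok
  pos 10: y in {0}, choose 0; 1->0 ok
  pos 11: y in {0}, choose 0; 0->0 ok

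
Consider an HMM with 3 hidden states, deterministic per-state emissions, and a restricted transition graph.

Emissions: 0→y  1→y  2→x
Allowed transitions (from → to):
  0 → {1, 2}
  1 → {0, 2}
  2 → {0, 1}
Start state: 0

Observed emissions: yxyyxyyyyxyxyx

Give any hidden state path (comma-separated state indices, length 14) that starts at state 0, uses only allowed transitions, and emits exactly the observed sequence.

  t0 'y' -> {0,1}, take 0 (start)
  t1 'x' -> {2}, take 2 (0->2 ok)
  t2 'y' -> {0,1}, take 1 (2->1 ok)
  t3 'y' -> {0,1}, take 0 (1->0 ok)
  t4 'x' -> {2}, take 2 (0->2 ok)
  t5 'y' -> {0,1}, take 0 (2->0 ok)
  t6 'y' -> {0,1}, take 1 (0->1 ok)
  t7 'y' -> {0,1}, take 0 (1->0 ok)
  t8 'y' -> {0,1}, take 1 (0->1 ok)
  t9 'x' -> {2}, take 2 (1->2 ok)
  t10 'y' -> {0,1}, take 1 (2->1 ok)
  t11 'x' -> {2}, take 2 (1->2 ok)
  t12 'y' -> {0,1}, take 0 (2->0 ok)
  t13 'x' -> {2}, take 2 (0->2 ok)

0,2,1,0,2,0,1,0,1,2,1,2,0,2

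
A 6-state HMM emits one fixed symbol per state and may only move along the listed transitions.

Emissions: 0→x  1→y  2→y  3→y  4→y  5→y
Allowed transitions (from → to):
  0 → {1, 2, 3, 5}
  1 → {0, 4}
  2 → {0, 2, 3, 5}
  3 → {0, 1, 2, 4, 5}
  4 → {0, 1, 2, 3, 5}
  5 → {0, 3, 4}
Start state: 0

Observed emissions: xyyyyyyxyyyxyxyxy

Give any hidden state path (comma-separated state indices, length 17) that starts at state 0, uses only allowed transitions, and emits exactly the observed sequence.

0,3,4,5,4,3,1,0,5,4,1,0,3,0,5,0,1

  0: obs=x cand={0} pick 0 [start]
  1: obs=y cand={1,2,3,4,5} pick 3 [0->3 ok]
  2: obs=y cand={1,2,3,4,5} pick 4 [3->4 ok]
  3: obs=y cand={1,2,3,4,5} pick 5 [4->5 ok]
  4: obs=y cand={1,2,3,4,5} pick 4 [5->4 ok]
  5: obs=y cand={1,2,3,4,5} pick 3 [4->3 ok]
  6: obs=y cand={1,2,3,4,5} pick 1 [3->1 ok]
  7: obs=x cand={0} pick 0 [1->0 ok]
  8: obs=y cand={1,2,3,4,5} pick 5 [0->5 ok]
  9: obs=y cand={1,2,3,4,5} pick 4 [5->4 ok]
  10: obs=y cand={1,2,3,4,5} pick 1 [4->1 ok]
  11: obs=x cand={0} pick 0 [1->0 ok]
  12: obs=y cand={1,2,3,4,5} pick 3 [0->3 ok]
  13: obs=x cand={0} pick 0 [3->0 ok]
  14: obs=y cand={1,2,3,4,5} pick 5 [0->5 ok]
  15: obs=x cand={0} pick 0 [5->0 ok]
  16: obs=y cand={1,2,3,4,5} pick 1 [0->1 ok]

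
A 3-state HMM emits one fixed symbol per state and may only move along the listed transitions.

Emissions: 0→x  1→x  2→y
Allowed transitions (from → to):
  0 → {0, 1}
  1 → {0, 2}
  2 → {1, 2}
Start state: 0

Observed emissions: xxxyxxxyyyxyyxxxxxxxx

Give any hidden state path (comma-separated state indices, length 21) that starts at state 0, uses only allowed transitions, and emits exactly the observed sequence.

  [0] x  {0,1}  => 0  start
  [1] x  {0,1}  => 0  0->0 ok
  [2] x  {0,1}  => 1  0->1 ok
  [3] y  {2}  => 2  1->2 ok
  [4] x  {0,1}  => 1  2->1 ok
  [5] x  {0,1}  => 0  1->0 ok
  [6] x  {0,1}  => 1  0->1 ok
  [7] y  {2}  => 2  1->2 ok
  [8] y  {2}  => 2  2->2 ok
  [9] y  {2}  => 2  2->2 ok
  [10] x  {0,1}  => 1  2->1 ok
  [11] y  {2}  => 2  1->2 ok
  [12] y  {2}  => 2  2->2 ok
  [13] x  {0,1}  => 1  2->1 ok
  [14] x  {0,1}  => 0  1->0 ok
  [15] x  {0,1}  => 1  0->1 ok
  [16] x  {0,1}  => 0  1->0 ok
  [17] x  {0,1}  => 0  0->0 ok
  [18] x  {0,1}  => 0  0->0 ok
  [19] x  {0,1}  => 0  0->0 ok
  [20] x  {0,1}  => 1  0->1 ok

0,0,1,2,1,0,1,2,2,2,1,2,2,1,0,1,0,0,0,0,1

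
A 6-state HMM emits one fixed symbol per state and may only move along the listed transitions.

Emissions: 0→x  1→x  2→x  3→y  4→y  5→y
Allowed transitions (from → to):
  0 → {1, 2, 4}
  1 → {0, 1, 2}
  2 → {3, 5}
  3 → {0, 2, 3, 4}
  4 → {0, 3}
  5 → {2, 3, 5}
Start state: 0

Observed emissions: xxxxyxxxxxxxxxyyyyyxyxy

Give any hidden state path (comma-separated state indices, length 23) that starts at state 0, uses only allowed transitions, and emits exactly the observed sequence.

  t0 'x' -> {0,1,2}, take 0 (start)
  t1 'x' -> {0,1,2}, take 1 (0->1 ok)
  t2 'x' -> {0,1,2}, take 1 (1->1 ok)
  t3 'x' -> {0,1,2}, take 0 (1->0 ok)
  t4 'y' -> {3,4,5}, take 4 (0->4 ok)
  t5 'x' -> {0,1,2}, take 0 (4->0 ok)
  t6 'x' -> {0,1,2}, take 1 (0->1 ok)
  t7 'x' -> {0,1,2}, take 0 (1->0 ok)
  t8 'x' -> {0,1,2}, take 1 (0->1 ok)
  t9 'x' -> {0,1,2}, take 0 (1->0 ok)
  t10 'x' -> {0,1,2}, take 1 (0->1 ok)
  t11 'x' -> {0,1,2}, take 1 (1->1 ok)
  t12 'x' -> {0,1,2}, take 1 (1->1 ok)
  t13 'x' -> {0,1,2}, take 2 (1->2 ok)
  t14 'y' -> {3,4,5}, take 5 (2->5 ok)
  t15 'y' -> {3,4,5}, take 3 (5->3 ok)
  t16 'y' -> {3,4,5}, take 4 (3->4 ok)
  t17 'y' -> {3,4,5}, take 3 (4->3 ok)
  t18 'y' -> {3,4,5}, take 3 (3->3 ok)
  t19 'x' -> {0,1,2}, take 0 (3->0 ok)
  t20 'y' -> {3,4,5}, take 4 (0->4 ok)
  t21 'x' -> {0,1,2}, take 0 (4->0 ok)
  t22 'y' -> {3,4,5}, take 4 (0->4 ok)

0,1,1,0,4,0,1,0,1,0,1,1,1,2,5,3,4,3,3,0,4,0,4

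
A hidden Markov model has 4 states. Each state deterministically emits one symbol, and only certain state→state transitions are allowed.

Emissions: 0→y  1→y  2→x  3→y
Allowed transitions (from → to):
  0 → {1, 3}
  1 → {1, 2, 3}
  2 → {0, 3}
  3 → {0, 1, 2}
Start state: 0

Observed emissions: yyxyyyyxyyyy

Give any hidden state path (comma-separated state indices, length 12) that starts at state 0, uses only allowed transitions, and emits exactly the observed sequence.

  [0] y  {0,1,3}  => 0  start
  [1] y  {0,1,3}  => 3  0->3 ok
  [2] x  {2}  => 2  3->2 ok
  [3] y  {0,1,3}  => 0  2->0 ok
  [4] y  {0,1,3}  => 1  0->1 ok
  [5] y  {0,1,3}  => 1  1->1 ok
  [6] y  {0,1,3}  => 3  1->3 ok
  [7] x  {2}  => 2  3->2 ok
  [8] y  {0,1,3}  => 0  2->0 ok
  [9] y  {0,1,3}  => 1  0->1 ok
  [10] y  {0,1,3}  => 1  1->1 ok
  [11] y  {0,1,3}  => 3  1->3 ok

0,3,2,0,1,1,3,2,0,1,1,3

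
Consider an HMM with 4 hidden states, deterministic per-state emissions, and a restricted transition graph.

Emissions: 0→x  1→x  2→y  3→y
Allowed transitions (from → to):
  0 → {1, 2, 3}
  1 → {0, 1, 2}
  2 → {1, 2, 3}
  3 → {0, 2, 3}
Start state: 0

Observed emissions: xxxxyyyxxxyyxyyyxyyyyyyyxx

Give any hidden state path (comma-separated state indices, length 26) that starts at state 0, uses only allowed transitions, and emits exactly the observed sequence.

0,1,0,1,2,3,2,1,1,0,2,3,0,2,3,3,0,3,2,3,2,2,2,3,0,1

  [0] x  {0,1}  => 0  start
  [1] x  {0,1}  => 1  0->1 ok
  [2] x  {0,1}  => 0  1->0 ok
  [3] x  {0,1}  => 1  0->1 ok
  [4] y  {2,3}  => 2  1->2 ok
  [5] y  {2,3}  => 3  2->3 ok
  [6] y  {2,3}  => 2  3->2 ok
  [7] x  {0,1}  => 1  2->1 ok
  [8] x  {0,1}  => 1  1->1 ok
  [9] x  {0,1}  => 0  1->0 ok
  [10] y  {2,3}  => 2  0->2 ok
  [11] y  {2,3}  => 3  2->3 ok
  [12] x  {0,1}  => 0  3->0 ok
  [13] y  {2,3}  => 2  0->2 ok
  [14] y  {2,3}  => 3  2->3 ok
  [15] y  {2,3}  => 3  3->3 ok
  [16] x  {0,1}  => 0  3->0 ok
  [17] y  {2,3}  => 3  0->3 ok
  [18] y  {2,3}  => 2  3->2 ok
  [19] y  {2,3}  => 3  2->3 ok
  [20] y  {2,3}  => 2  3->2 ok
  [21] y  {2,3}  => 2  2->2 ok
  [22] y  {2,3}  => 2  2->2 ok
  [23] y  {2,3}  => 3  2->3 ok
  [24] x  {0,1}  => 0  3->0 ok
  [25] x  {0,1}  => 1  0->1 ok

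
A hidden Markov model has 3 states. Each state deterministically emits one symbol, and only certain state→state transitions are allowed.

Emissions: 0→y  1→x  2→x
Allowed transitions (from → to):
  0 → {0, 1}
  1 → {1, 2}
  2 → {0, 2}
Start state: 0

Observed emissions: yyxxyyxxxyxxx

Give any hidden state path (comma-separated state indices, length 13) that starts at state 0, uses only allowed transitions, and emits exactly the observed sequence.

  0: obs=y cand={0} pick 0 [start]
  1: obs=y cand={0} pick 0 [0->0 ok]
  2: obs=x cand={1,2} pick 1 [0->1 ok]
  3: obs=x cand={1,2} pick 2 [1->2 ok]
  4: obs=y cand={0} pick 0 [2->0 ok]
  5: obs=y cand={0} pick 0 [0->0 ok]
  6: obs=x cand={1,2} pick 1 [0->1 ok]
  7: obs=x cand={1,2} pick 2 [1->2 ok]
  8: obs=x cand={1,2} pick 2 [2->2 ok]
  9: obs=y cand={0} pick 0 [2->0 ok]
  10: obs=x cand={1,2} pick 1 [0->1 ok]
  11: obs=x cand={1,2} pick 1 [1->1 ok]
  12: obs=x cand={1,2} pick 2 [1->2 ok]

0,0,1,2,0,0,1,2,2,0,1,1,2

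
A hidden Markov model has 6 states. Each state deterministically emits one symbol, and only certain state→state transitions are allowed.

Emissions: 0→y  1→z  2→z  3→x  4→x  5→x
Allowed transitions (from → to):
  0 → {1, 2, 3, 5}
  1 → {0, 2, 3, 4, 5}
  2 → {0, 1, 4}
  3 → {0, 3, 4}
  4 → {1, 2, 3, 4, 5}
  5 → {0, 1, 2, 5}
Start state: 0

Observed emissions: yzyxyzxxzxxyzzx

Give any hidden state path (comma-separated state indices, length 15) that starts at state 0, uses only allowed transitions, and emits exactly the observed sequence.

  [0] y  {0}  => 0  start
  [1] z  {1,2}  => 1  0->1 ok
  [2] y  {0}  => 0  1->0 ok
  [3] x  {3,4,5}  => 3  0->3 ok
  [4] y  {0}  => 0  3->0 ok
  [5] z  {1,2}  => 2  0->2 ok
  [6] x  {3,4,5}  => 4  2->4 ok
  [7] x  {3,4,5}  => 5  4->5 ok
  [8] z  {1,2}  => 1  5->1 ok
  [9] x  {3,4,5}  => 5  1->5 ok
  [10] x  {3,4,5}  => 5  5->5 ok
  [11] y  {0}  => 0  5->0 ok
  [12] z  {1,2}  => 1  0->1 ok
  [13] z  {1,2}  => 2  1->2 ok
  [14] x  {3,4,5}  => 4  2->4 ok

0,1,0,3,0,2,4,5,1,5,5,0,1,2,4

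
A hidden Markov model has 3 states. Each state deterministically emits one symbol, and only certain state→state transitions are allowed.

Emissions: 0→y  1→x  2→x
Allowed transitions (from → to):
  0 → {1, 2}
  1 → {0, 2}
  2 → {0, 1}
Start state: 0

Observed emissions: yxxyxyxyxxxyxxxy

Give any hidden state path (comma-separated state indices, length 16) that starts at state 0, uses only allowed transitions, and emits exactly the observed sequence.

  t0 'y' -> {0}, take 0 (start)
  t1 'x' -> {1,2}, take 2 (0->2 ok)
  t2 'x' -> {1,2}, take 1 (2->1 ok)
  t3 'y' -> {0}, take 0 (1->0 ok)
  t4 'x' -> {1,2}, take 1 (0->1 ok)
  t5 'y' -> {0}, take 0 (1->0 ok)
  t6 'x' -> {1,2}, take 2 (0->2 ok)
  t7 'y' -> {0}, take 0 (2->0 ok)
  t8 'x' -> {1,2}, take 1 (0->1 ok)
  t9 'x' -> {1,2}, take 2 (1->2 ok)
  t10 'x' -> {1,2}, take 1 (2->1 ok)
  t11 'y' -> {0}, take 0 (1->0 ok)
  t12 'x' -> {1,2}, take 1 (0->1 ok)
  t13 'x' -> {1,2}, take 2 (1->2 ok)
  t14 'x' -> {1,2}, take 1 (2->1 ok)
  t15 'y' -> {0}, take 0 (1->0 ok)

0,2,1,0,1,0,2,0,1,2,1,0,1,2,1,0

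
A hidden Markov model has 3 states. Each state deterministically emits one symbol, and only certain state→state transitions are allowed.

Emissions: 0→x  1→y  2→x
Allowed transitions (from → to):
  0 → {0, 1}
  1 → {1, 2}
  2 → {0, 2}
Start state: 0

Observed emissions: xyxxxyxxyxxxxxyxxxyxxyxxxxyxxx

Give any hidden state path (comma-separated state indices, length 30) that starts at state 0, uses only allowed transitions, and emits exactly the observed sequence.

0,1,2,2,0,1,2,0,1,2,2,2,2,0,1,2,0,0,1,2,0,1,2,2,0,0,1,2,2,0

  pos 0: x in {0,2}, choose 0; start
  pos 1: y in {1}, choose 1; 0->1 ok
  pos 2: x in {0,2}, choose 2; 1->2 ok
  pos 3: x in {0,2}, choose 2; 2->2 ok
  pos 4: x in {0,2}, choose 0; 2->0 ok
  pos 5: y in {1}, choose 1; 0->1 ok
  pos 6: x in {0,2}, choose 2; 1->2 ok
  pos 7: x in {0,2}, choose 0; 2->0 ok
  pos 8: y in {1}, choose 1; 0->1 ok
  pos 9: x in {0,2}, choose 2; 1->2 ok
  pos 10: x in {0,2}, choose 2; 2->2 ok
  pos 11: x in {0,2}, choose 2; 2->2 ok
  pos 12: x in {0,2}, choose 2; 2->2 ok
  pos 13: x in {0,2}, choose 0; 2->0 ok
  pos 14: y in {1}, choose 1; 0->1 ok
  pos 15: x in {0,2}, choose 2; 1->2 ok
  pos 16: x in {0,2}, choose 0; 2->0 ok
  pos 17: x in {0,2}, choose 0; 0->0 ok
  pos 18: y in {1}, choose 1; 0->1 ok
  pos 19: x in {0,2}, choose 2; 1->2 ok
  pos 20: x in {0,2}, choose 0; 2->0 ok
  pos 21: y in {1}, choose 1; 0->1 ok
  pos 22: x in {0,2}, choose 2; 1->2 ok
  pos 23: x in {0,2}, choose 2; 2->2 ok
  pos 24: x in {0,2}, choose 0; 2->0 ok
  pos 25: x in {0,2}, choose 0; 0->0 ok
  pos 26: y in {1}, choose 1; 0->1 ok
  pos 27: x in {0,2}, choose 2; 1->2 ok
  pos 28: x in {0,2}, choose 2; 2->2 ok
  pos 29: x in {0,2}, choose 0; 2->0 ok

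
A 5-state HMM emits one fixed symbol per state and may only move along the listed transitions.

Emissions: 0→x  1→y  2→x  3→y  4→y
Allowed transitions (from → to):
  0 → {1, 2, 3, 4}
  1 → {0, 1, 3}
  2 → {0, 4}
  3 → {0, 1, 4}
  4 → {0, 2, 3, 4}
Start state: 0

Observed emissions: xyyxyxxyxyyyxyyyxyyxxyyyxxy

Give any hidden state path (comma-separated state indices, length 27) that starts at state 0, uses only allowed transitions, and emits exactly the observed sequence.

0,1,3,0,4,0,2,4,2,4,4,4,2,4,3,1,0,1,3,0,2,4,4,4,2,0,1

  [0] x  {0,2}  => 0  start
  [1] y  {1,3,4}  => 1  0->1 ok
  [2] y  {1,3,4}  => 3  1->3 ok
  [3] x  {0,2}  => 0  3->0 ok
  [4] y  {1,3,4}  => 4  0->4 ok
  [5] x  {0,2}  => 0  4->0 ok
  [6] x  {0,2}  => 2  0->2 ok
  [7] y  {1,3,4}  => 4  2->4 ok
  [8] x  {0,2}  => 2  4->2 ok
  [9] y  {1,3,4}  => 4  2->4 ok
  [10] y  {1,3,4}  => 4  4->4 ok
  [11] y  {1,3,4}  => 4  4->4 ok
  [12] x  {0,2}  => 2  4->2 ok
  [13] y  {1,3,4}  => 4  2->4 ok
  [14] y  {1,3,4}  => 3  4->3 ok
  [15] y  {1,3,4}  => 1  3->1 ok
  [16] x  {0,2}  => 0  1->0 ok
  [17] y  {1,3,4}  => 1  0->1 ok
  [18] y  {1,3,4}  => 3  1->3 ok
  [19] x  {0,2}  => 0  3->0 ok
  [20] x  {0,2}  => 2  0->2 ok
  [21] y  {1,3,4}  => 4  2->4 ok
  [22] y  {1,3,4}  => 4  4->4 ok
  [23] y  {1,3,4}  => 4  4->4 ok
  [24] x  {0,2}  => 2  4->2 ok
  [25] x  {0,2}  => 0  2->0 ok
  [26] y  {1,3,4}  => 1  0->1 ok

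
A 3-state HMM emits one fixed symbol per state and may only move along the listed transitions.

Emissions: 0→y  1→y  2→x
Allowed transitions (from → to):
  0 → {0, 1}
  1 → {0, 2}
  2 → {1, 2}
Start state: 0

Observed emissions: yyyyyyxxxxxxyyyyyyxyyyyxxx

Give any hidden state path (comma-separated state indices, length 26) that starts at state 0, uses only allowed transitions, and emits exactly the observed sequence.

  t0 'y' -> {0,1}, take 0 (start)
  t1 'y' -> {0,1}, take 1 (0->1 ok)
  t2 'y' -> {0,1}, take 0 (1->0 ok)
  t3 'y' -> {0,1}, take 0 (0->0 ok)
  t4 'y' -> {0,1}, take 0 (0->0 ok)
  t5 'y' -> {0,1}, take 1 (0->1 ok)
  t6 'x' -> {2}, take 2 (1->2 ok)
  t7 'x' -> {2}, take 2 (2->2 ok)
  t8 'x' -> {2}, take 2 (2->2 ok)
  t9 'x' -> {2}, take 2 (2->2 ok)
  t10 'x' -> {2}, take 2 (2->2 ok)
  t11 'x' -> {2}, take 2 (2->2 ok)
  t12 'y' -> {0,1}, take 1 (2->1 ok)
  t13 'y' -> {0,1}, take 0 (1->0 ok)
  t14 'y' -> {0,1}, take 0 (0->0 ok)
  t15 'y' -> {0,1}, take 0 (0->0 ok)
  t16 'y' -> {0,1}, take 0 (0->0 ok)
  t17 'y' -> {0,1}, take 1 (0->1 ok)
  t18 'x' -> {2}, take 2 (1->2 ok)
  t19 'y' -> {0,1}, take 1 (2->1 ok)
  t20 'y' -> {0,1}, take 0 (1->0 ok)
  t21 'y' -> {0,1}, take 0 (0->0 ok)
  t22 'y' -> {0,1}, take 1 (0->1 ok)
  t23 'x' -> {2}, take 2 (1->2 ok)
  t24 'x' -> {2}, take 2 (2->2 ok)
  t25 'x' -> {2}, take 2 (2->2 ok)

0,1,0,0,0,1,2,2,2,2,2,2,1,0,0,0,0,1,2,1,0,0,1,2,2,2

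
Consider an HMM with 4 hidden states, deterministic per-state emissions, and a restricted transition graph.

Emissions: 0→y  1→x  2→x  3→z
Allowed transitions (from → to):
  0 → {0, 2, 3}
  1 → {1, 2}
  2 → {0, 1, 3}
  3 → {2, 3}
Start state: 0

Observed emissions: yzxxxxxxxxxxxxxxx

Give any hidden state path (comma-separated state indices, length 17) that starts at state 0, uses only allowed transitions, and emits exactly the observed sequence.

  0: obs=y cand={0} pick 0 [start]
  1: obs=z cand={3} pick 3 [0->3 ok]
  2: obs=x cand={1,2} pick 2 [3->2 ok]
  3: obs=x cand={1,2} pick 1 [2->1 ok]
  4: obs=x cand={1,2} pick 2 [1->2 ok]
  5: obs=x cand={1,2} pick 1 [2->1 ok]
  6: obs=x cand={1,2} pick 2 [1->2 ok]
  7: obs=x cand={1,2} pick 1 [2->1 ok]
  8: obs=x cand={1,2} pick 2 [1->2 ok]
  9: obs=x cand={1,2} pick 1 [2->1 ok]
  10: obs=x cand={1,2} pick 1 [1->1 ok]
  11: obs=x cand={1,2} pick 2 [1->2 ok]
  12: obs=x cand={1,2} pick 1 [2->1 ok]
  13: obs=x cand={1,2} pick 2 [1->2 ok]
  14: obs=x cand={1,2} pick 1 [2->1 ok]
  15: obs=x cand={1,2} pick 1 [1->1 ok]
  16: obs=x cand={1,2} pick 2 [1->2 ok]

0,3,2,1,2,1,2,1,2,1,1,2,1,2,1,1,2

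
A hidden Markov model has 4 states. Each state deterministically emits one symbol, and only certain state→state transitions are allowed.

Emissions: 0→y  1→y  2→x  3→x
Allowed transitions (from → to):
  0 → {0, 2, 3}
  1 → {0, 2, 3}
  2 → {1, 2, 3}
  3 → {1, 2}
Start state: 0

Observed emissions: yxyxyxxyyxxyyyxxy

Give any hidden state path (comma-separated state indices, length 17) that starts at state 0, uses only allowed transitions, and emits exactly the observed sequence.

0,3,1,3,1,3,2,1,0,2,2,1,0,0,3,2,1

  [0] y  {0,1}  => 0  start
  [1] x  {2,3}  => 3  0->3 ok
  [2] y  {0,1}  => 1  3->1 ok
  [3] x  {2,3}  => 3  1->3 ok
  [4] y  {0,1}  => 1  3->1 ok
  [5] x  {2,3}  => 3  1->3 ok
  [6] x  {2,3}  => 2  3->2 ok
  [7] y  {0,1}  => 1  2->1 ok
  [8] y  {0,1}  => 0  1->0 ok
  [9] x  {2,3}  => 2  0->2 ok
  [10] x  {2,3}  => 2  2->2 ok
  [11] y  {0,1}  => 1  2->1 ok
  [12] y  {0,1}  => 0  1->0 ok
  [13] y  {0,1}  => 0  0->0 ok
  [14] x  {2,3}  => 3  0->3 ok
  [15] x  {2,3}  => 2  3->2 ok
  [16] y  {0,1}  => 1  2->1 ok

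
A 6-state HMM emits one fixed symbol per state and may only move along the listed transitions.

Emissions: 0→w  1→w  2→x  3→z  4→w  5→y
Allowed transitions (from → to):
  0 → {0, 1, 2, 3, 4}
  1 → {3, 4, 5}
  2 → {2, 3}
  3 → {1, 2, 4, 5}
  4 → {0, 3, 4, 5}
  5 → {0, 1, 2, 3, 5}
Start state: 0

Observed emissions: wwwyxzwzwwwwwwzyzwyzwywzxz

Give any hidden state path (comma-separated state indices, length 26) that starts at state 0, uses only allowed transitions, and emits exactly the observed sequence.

  pos 0: w in {0,1,4}, choose 0; start
  pos 1: w in {0,1,4}, choose 1; 0->1 ok
  pos 2: w in {0,1,4}, choose 4; 1->4 ok
  pos 3: y in {5}, choose 5; 4->5 ok
  pos 4: x in {2}, choose 2; 5->2 ok
  pos 5: z in {3}, choose 3; 2->3 ok
  pos 6: w in {0,1,4}, choose 4; 3->4 ok
  pos 7: z in {3}, choose 3; 4->3 ok
  pos 8: w in {0,1,4}, choose 1; 3->1 ok
  pos 9: w in {0,1,4}, choose 4; 1->4 ok
  pos 10: w in {0,1,4}, choose 0; 4->0 ok
  pos 11: w in {0,1,4}, choose 0; 0->0 ok
  pos 12: w in {0,1,4}, choose 0; 0->0 ok
  pos 13: w in {0,1,4}, choose 4; 0->4 ok
  pos 14: z in {3}, choose 3; 4->3 ok
  pos 15: y in {5}, choose 5; 3->5 ok
  pos 16: z in {3}, choose 3; 5->3 ok
  pos 17: w in {0,1,4}, choose 1; 3->1 ok
  pos 18: y in {5}, choose 5; 1->5 ok
  pos 19: z in {3}, choose 3; 5->3 ok
  pos 20: w in {0,1,4}, choose 4; 3->4 ok
  pos 21: y in {5}, choose 5; 4->5 ok
  pos 22: w in {0,1,4}, choose 1; 5->1 ok
  pos 23: z in {3}, choose 3; 1->3 ok
  pos 24: x in {2}, choose 2; 3->2 ok
  pos 25: z in {3}, choose 3; 2->3 ok

0,1,4,5,2,3,4,3,1,4,0,0,0,4,3,5,3,1,5,3,4,5,1,3,2,3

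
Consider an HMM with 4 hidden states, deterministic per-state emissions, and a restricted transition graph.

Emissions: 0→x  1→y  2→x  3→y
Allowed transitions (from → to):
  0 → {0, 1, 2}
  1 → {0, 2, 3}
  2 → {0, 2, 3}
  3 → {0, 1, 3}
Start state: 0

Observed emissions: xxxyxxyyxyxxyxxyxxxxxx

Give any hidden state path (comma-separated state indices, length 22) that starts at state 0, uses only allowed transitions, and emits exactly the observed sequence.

0,0,2,3,0,2,3,1,0,1,2,0,1,2,2,3,0,2,0,2,0,0

  0: obs=x cand={0,2} pick 0 [start]
  1: obs=x cand={0,2} pick 0 [0->0 ok]
  2: obs=x cand={0,2} pick 2 [0->2 ok]
  3: obs=y cand={1,3} pick 3 [2->3 ok]
  4: obs=x cand={0,2} pick 0 [3->0 ok]
  5: obs=x cand={0,2} pick 2 [0->2 ok]
  6: obs=y cand={1,3} pick 3 [2->3 ok]
  7: obs=y cand={1,3} pick 1 [3->1 ok]
  8: obs=x cand={0,2} pick 0 [1->0 ok]
  9: obs=y cand={1,3} pick 1 [0->1 ok]
  10: obs=x cand={0,2} pick 2 [1->2 ok]
  11: obs=x cand={0,2} pick 0 [2->0 ok]
  12: obs=y cand={1,3} pick 1 [0->1 ok]
  13: obs=x cand={0,2} pick 2 [1->2 ok]
  14: obs=x cand={0,2} pick 2 [2->2 ok]
  15: obs=y cand={1,3} pick 3 [2->3 ok]
  16: obs=x cand={0,2} pick 0 [3->0 ok]
  17: obs=x cand={0,2} pick 2 [0->2 ok]
  18: obs=x cand={0,2} pick 0 [2->0 ok]
  19: obs=x cand={0,2} pick 2 [0->2 ok]
  20: obs=x cand={0,2} pick 0 [2->0 ok]
  21: obs=x cand={0,2} pick 0 [0->0 ok]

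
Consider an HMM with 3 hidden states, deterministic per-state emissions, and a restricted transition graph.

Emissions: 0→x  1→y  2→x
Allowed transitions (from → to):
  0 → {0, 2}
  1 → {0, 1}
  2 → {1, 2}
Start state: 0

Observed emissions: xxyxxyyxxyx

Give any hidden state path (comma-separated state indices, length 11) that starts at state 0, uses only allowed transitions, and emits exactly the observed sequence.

  t0 'x' -> {0,2}, take 0 (start)
  t1 'x' -> {0,2}, take 2 (0->2 ok)
  t2 'y' -> {1}, take 1 (2->1 ok)
  t3 'x' -> {0,2}, take 0 (1->0 ok)
  t4 'x' -> {0,2}, take 2 (0->2 ok)
  t5 'y' -> {1}, take 1 (2->1 ok)
  t6 'y' -> {1}, take 1 (1->1 ok)
  t7 'x' -> {0,2}, take 0 (1->0 ok)
  t8 'x' -> {0,2}, take 2 (0->2 ok)
  t9 'y' -> {1}, take 1 (2->1 ok)
  t10 'x' -> {0,2}, take 0 (1->0 ok)

0,2,1,0,2,1,1,0,2,1,0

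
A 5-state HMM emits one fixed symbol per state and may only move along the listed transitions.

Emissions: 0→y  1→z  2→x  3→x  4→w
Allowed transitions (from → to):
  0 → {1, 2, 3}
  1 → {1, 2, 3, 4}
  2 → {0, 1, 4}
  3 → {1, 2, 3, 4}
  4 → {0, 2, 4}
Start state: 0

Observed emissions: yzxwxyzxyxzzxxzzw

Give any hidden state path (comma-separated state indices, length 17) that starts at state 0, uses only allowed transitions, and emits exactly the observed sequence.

0,1,3,4,2,0,1,2,0,3,1,1,3,3,1,1,4

  [0] y  {0}  => 0  start
  [1] z  {1}  => 1  0->1 ok
  [2] x  {2,3}  => 3  1->3 ok
  [3] w  {4}  => 4  3->4 ok
  [4] x  {2,3}  => 2  4->2 ok
  [5] y  {0}  => 0  2->0 ok
  [6] z  {1}  => 1  0->1 ok
  [7] x  {2,3}  => 2  1->2 ok
  [8] y  {0}  => 0  2->0 ok
  [9] x  {2,3}  => 3  0->3 ok
  [10] z  {1}  => 1  3->1 ok
  [11] z  {1}  => 1  1->1 ok
  [12] x  {2,3}  => 3  1->3 ok
  [13] x  {2,3}  => 3  3->3 ok
  [14] z  {1}  => 1  3->1 ok
  [15] z  {1}  => 1  1->1 ok
  [16] w  {4}  => 4  1->4 ok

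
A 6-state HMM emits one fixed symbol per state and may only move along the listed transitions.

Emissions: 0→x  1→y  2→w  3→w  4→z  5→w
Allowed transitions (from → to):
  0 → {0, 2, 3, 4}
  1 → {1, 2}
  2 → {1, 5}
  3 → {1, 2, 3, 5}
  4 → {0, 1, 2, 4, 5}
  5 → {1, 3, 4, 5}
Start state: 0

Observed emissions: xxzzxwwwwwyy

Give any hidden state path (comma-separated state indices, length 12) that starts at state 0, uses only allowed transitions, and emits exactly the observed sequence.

0,0,4,4,0,3,5,5,5,5,1,1

  0: obs=x cand={0} pick 0 [start]
  1: obs=x cand={0} pick 0 [0->0 ok]
  2: obs=z cand={4} pick 4 [0->4 ok]
  3: obs=z cand={4} pick 4 [4->4 ok]
  4: obs=x cand={0} pick 0 [4->0 ok]
  5: obs=w cand={2,3,5} pick 3 [0->3 ok]
  6: obs=w cand={2,3,5} pick 5 [3->5 ok]
  7: obs=w cand={2,3,5} pick 5 [5->5 ok]
  8: obs=w cand={2,3,5} pick 5 [5->5 ok]
  9: obs=w cand={2,3,5} pick 5 [5->5 ok]
  10: obs=y cand={1} pick 1 [5->1 ok]
  11: obs=y cand={1} pick 1 [1->1 ok]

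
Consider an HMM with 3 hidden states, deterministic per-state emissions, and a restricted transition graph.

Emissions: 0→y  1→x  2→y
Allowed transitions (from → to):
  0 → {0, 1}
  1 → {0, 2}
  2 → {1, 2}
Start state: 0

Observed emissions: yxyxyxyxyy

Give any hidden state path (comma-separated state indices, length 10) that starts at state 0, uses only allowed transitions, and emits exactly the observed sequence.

  0: obs=y cand={0,2} pick 0 [start]
  1: obs=x cand={1} pick 1 [0->1 ok]
  2: obs=y cand={0,2} pick 2 [1->2 ok]
  3: obs=x cand={1} pick 1 [2->1 ok]
  4: obs=y cand={0,2} pick 0 [1->0 ok]
  5: obs=x cand={1} pick 1 [0->1 ok]
  6: obs=y cand={0,2} pick 2 [1->2 ok]
  7: obs=x cand={1} pick 1 [2->1 ok]
  8: obs=y cand={0,2} pick 0 [1->0 ok]
  9: obs=y cand={0,2} pick 0 [0->0 ok]

0,1,2,1,0,1,2,1,0,0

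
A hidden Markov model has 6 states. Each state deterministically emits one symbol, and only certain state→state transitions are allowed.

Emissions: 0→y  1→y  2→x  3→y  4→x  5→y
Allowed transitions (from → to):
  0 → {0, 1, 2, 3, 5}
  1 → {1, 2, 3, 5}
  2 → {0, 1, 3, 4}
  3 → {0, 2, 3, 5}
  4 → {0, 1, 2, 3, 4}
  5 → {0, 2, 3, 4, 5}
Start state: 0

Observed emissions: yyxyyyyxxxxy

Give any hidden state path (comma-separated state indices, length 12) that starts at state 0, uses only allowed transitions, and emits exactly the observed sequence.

  pos 0: y in {0,1,3,5}, choose 0; start
  pos 1: y in {0,1,3,5}, choose 3; 0->3 ok
  pos 2: x in {2,4}, choose 2; 3->2 ok
  pos 3: y in {0,1,3,5}, choose 0; 2->0 ok
  pos 4: y in {0,1,3,5}, choose 5; 0->5 ok
  pos 5: y in {0,1,3,5}, choose 5; 5->5 ok
  pos 6: y in {0,1,3,5}, choose 0; 5->0 ok
  pos 7: x in {2,4}, choose 2; 0->2 ok
  pos 8: x in {2,4}, choose 4; 2->4 ok
  pos 9: x in {2,4}, choose 4; 4->4 ok
  pos 10: x in {2,4}, choose 2; 4->2 ok
  pos 11: y in {0,1,3,5}, choose 3; 2->3 ok

0,3,2,0,5,5,0,2,4,4,2,3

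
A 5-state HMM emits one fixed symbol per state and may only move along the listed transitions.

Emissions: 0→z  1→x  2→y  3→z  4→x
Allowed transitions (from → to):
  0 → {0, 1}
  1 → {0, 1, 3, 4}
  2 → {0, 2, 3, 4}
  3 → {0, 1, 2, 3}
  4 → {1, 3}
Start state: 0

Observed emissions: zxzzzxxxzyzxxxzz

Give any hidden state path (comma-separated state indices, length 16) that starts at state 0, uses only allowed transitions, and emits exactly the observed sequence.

  t0 'z' -> {0,3}, take 0 (start)
  t1 'x' -> {1,4}, take 1 (0->1 ok)
  t2 'z' -> {0,3}, take 0 (1->0 ok)
  t3 'z' -> {0,3}, take 0 (0->0 ok)
  t4 'z' -> {0,3}, take 0 (0->0 ok)
  t5 'x' -> {1,4}, take 1 (0->1 ok)
  t6 'x' -> {1,4}, take 4 (1->4 ok)
  t7 'x' -> {1,4}, take 1 (4->1 ok)
  t8 'z' -> {0,3}, take 3 (1->3 ok)
  t9 'y' -> {2}, take 2 (3->2 ok)
  t10 'z' -> {0,3}, take 3 (2->3 ok)
  t11 'x' -> {1,4}, take 1 (3->1 ok)
  t12 'x' -> {1,4}, take 4 (1->4 ok)
  t13 'x' -> {1,4}, take 1 (4->1 ok)
  t14 'z' -> {0,3}, take 3 (1->3 ok)
  t15 'z' -> {0,3}, take 3 (3->3 ok)

0,1,0,0,0,1,4,1,3,2,3,1,4,1,3,3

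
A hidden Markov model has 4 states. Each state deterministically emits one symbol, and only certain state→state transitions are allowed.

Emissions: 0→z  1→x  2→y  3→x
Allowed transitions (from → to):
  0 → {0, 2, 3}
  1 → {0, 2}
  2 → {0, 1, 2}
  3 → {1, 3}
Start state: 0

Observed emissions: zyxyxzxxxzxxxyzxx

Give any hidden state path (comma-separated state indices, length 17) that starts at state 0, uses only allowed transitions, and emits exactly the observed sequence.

  t0 'z' -> {0}, take 0 (start)
  t1 'y' -> {2}, take 2 (0->2 ok)
  t2 'x' -> {1,3}, take 1 (2->1 ok)
  t3 'y' -> {2}, take 2 (1->2 ok)
  t4 'x' -> {1,3}, take 1 (2->1 ok)
  t5 'z' -> {0}, take 0 (1->0 ok)
  t6 'x' -> {1,3}, take 3 (0->3 ok)
  t7 'x' -> {1,3}, take 3 (3->3 ok)
  t8 'x' -> {1,3}, take 1 (3->1 ok)
  t9 'z' -> {0}, take 0 (1->0 ok)
  t10 'x' -> {1,3}, take 3 (0->3 ok)
  t11 'x' -> {1,3}, take 3 (3->3 ok)
  t12 'x' -> {1,3}, take 1 (3->1 ok)
  t13 'y' -> {2}, take 2 (1->2 ok)
  t14 'z' -> {0}, take 0 (2->0 ok)
  t15 'x' -> {1,3}, take 3 (0->3 ok)
  t16 'x' -> {1,3}, take 1 (3->1 ok)

0,2,1,2,1,0,3,3,1,0,3,3,1,2,0,3,1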